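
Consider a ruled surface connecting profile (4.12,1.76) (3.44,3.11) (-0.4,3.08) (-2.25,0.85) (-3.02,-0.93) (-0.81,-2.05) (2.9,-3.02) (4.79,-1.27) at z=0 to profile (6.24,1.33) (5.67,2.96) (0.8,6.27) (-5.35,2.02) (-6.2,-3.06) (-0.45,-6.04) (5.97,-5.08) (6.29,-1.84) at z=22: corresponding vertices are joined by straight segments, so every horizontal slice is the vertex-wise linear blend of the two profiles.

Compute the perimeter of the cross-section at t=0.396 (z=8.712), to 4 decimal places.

Cross-section at t=0.396: each vertex is (1-t)·p0[i] + t·p1[i].
  v1: (1-0.396)·(4.12,1.76) + 0.396·(6.24,1.33) = (4.9595,1.5897)
  v2: (1-0.396)·(3.44,3.11) + 0.396·(5.67,2.96) = (4.3231,3.0506)
  v3: (1-0.396)·(-0.4,3.08) + 0.396·(0.8,6.27) = (0.0752,4.3432)
  v4: (1-0.396)·(-2.25,0.85) + 0.396·(-5.35,2.02) = (-3.4776,1.3133)
  v5: (1-0.396)·(-3.02,-0.93) + 0.396·(-6.2,-3.06) = (-4.2793,-1.7735)
  v6: (1-0.396)·(-0.81,-2.05) + 0.396·(-0.45,-6.04) = (-0.6674,-3.6300)
  v7: (1-0.396)·(2.9,-3.02) + 0.396·(5.97,-5.08) = (4.1157,-3.8358)
  v8: (1-0.396)·(4.79,-1.27) + 0.396·(6.29,-1.84) = (5.3840,-1.4957)
Perimeter = Σ |v_{i+1} − v_i|:
  edge 1→2: √(-0.6364² + 1.4609²) = 1.5935 (running 1.5935)
  edge 2→3: √(-4.2479² + 1.2926²) = 4.4402 (running 6.0337)
  edge 3→4: √(-3.5528² + -3.0299²) = 4.6693 (running 10.7030)
  edge 4→5: √(-0.8017² + -3.0868²) = 3.1892 (running 13.8922)
  edge 5→6: √(3.6118² + -1.8566²) = 4.0611 (running 17.9533)
  edge 6→7: √(4.7832² + -0.2057²) = 4.7876 (running 22.7409)
  edge 7→8: √(1.2683² + 2.3400²) = 2.6616 (running 25.4025)
  edge 8→1: √(-0.4245² + 3.0854²) = 3.1145 (running 28.5170)
Perimeter = 28.5170

Perimeter at t=0.396: 28.5170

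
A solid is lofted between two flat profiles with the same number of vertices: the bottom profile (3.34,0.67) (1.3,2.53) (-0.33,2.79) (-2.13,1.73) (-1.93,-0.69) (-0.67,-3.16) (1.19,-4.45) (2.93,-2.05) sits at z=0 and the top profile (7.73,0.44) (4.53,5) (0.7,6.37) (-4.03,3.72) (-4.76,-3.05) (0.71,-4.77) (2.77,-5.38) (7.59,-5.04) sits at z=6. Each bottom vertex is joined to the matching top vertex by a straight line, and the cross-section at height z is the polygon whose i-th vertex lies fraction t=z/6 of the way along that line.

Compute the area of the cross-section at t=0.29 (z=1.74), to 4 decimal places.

Cross-section at t=0.29: each vertex is (1-t)·p0[i] + t·p1[i].
  v1: (1-0.29)·(3.34,0.67) + 0.29·(7.73,0.44) = (4.6131,0.6033)
  v2: (1-0.29)·(1.3,2.53) + 0.29·(4.53,5) = (2.2367,3.2463)
  v3: (1-0.29)·(-0.33,2.79) + 0.29·(0.7,6.37) = (-0.0313,3.8282)
  v4: (1-0.29)·(-2.13,1.73) + 0.29·(-4.03,3.72) = (-2.6810,2.3071)
  v5: (1-0.29)·(-1.93,-0.69) + 0.29·(-4.76,-3.05) = (-2.7507,-1.3744)
  v6: (1-0.29)·(-0.67,-3.16) + 0.29·(0.71,-4.77) = (-0.2698,-3.6269)
  v7: (1-0.29)·(1.19,-4.45) + 0.29·(2.77,-5.38) = (1.6482,-4.7197)
  v8: (1-0.29)·(2.93,-2.05) + 0.29·(7.59,-5.04) = (4.2814,-2.9171)
Shoelace sum Σ(x_i·y_{i+1} − x_{i+1}·y_i):
  i=1: 4.6131·3.2463 − 2.2367·0.6033 = +13.6261 (running +13.6261)
  i=2: 2.2367·3.8282 − -0.0313·3.2463 = +8.6641 (running +22.2902)
  i=3: -0.0313·2.3071 − -2.6810·3.8282 = +10.1912 (running +32.4814)
  i=4: -2.6810·-1.3744 − -2.7507·2.3071 = +10.0309 (running +42.5123)
  i=5: -2.7507·-3.6269 − -0.2698·-1.3744 = +9.6057 (running +52.1180)
  i=6: -0.2698·-4.7197 − 1.6482·-3.6269 = +7.2512 (running +59.3693)
  i=7: 1.6482·-2.9171 − 4.2814·-4.7197 = +15.3990 (running +74.7682)
  i=8: 4.2814·0.6033 − 4.6131·-2.9171 = +16.0398 (running +90.8081)
Area = |Σ|/2 = |90.8081|/2 = 45.4040

Area at t=0.29: 45.4040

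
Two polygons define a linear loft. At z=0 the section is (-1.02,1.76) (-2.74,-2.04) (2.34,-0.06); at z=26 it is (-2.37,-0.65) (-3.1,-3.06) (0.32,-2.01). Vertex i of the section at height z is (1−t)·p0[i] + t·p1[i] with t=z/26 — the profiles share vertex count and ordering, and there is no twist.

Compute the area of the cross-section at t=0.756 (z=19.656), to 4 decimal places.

Cross-section at t=0.756: each vertex is (1-t)·p0[i] + t·p1[i].
  v1: (1-0.756)·(-1.02,1.76) + 0.756·(-2.37,-0.65) = (-2.0406,-0.0620)
  v2: (1-0.756)·(-2.74,-2.04) + 0.756·(-3.1,-3.06) = (-3.0122,-2.8111)
  v3: (1-0.756)·(2.34,-0.06) + 0.756·(0.32,-2.01) = (0.8129,-1.5342)
Shoelace sum Σ(x_i·y_{i+1} − x_{i+1}·y_i):
  i=1: -2.0406·-2.8111 − -3.0122·-0.0620 = +5.5497 (running +5.5497)
  i=2: -3.0122·-1.5342 − 0.8129·-2.8111 = +6.9064 (running +12.4561)
  i=3: 0.8129·-0.0620 − -2.0406·-1.5342 = -3.1811 (running +9.2750)
Area = |Σ|/2 = |9.2750|/2 = 4.6375

Area at t=0.756: 4.6375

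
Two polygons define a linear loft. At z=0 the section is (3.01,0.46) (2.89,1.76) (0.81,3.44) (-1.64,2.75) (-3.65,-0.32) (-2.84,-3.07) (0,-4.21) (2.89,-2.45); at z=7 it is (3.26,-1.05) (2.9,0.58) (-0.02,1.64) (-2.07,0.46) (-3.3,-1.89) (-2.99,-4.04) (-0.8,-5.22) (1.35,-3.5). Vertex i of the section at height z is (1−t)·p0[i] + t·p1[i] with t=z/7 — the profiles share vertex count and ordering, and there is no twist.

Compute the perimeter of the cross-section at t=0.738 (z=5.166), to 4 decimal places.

Cross-section at t=0.738: each vertex is (1-t)·p0[i] + t·p1[i].
  v1: (1-0.738)·(3.01,0.46) + 0.738·(3.26,-1.05) = (3.1945,-0.6544)
  v2: (1-0.738)·(2.89,1.76) + 0.738·(2.9,0.58) = (2.8974,0.8892)
  v3: (1-0.738)·(0.81,3.44) + 0.738·(-0.02,1.64) = (0.1975,2.1116)
  v4: (1-0.738)·(-1.64,2.75) + 0.738·(-2.07,0.46) = (-1.9573,1.0600)
  v5: (1-0.738)·(-3.65,-0.32) + 0.738·(-3.3,-1.89) = (-3.3917,-1.4787)
  v6: (1-0.738)·(-2.84,-3.07) + 0.738·(-2.99,-4.04) = (-2.9507,-3.7859)
  v7: (1-0.738)·(0,-4.21) + 0.738·(-0.8,-5.22) = (-0.5904,-4.9554)
  v8: (1-0.738)·(2.89,-2.45) + 0.738·(1.35,-3.5) = (1.7535,-3.2249)
Perimeter = Σ |v_{i+1} − v_i|:
  edge 1→2: √(-0.2971² + 1.5435²) = 1.5719 (running 1.5719)
  edge 2→3: √(-2.6999² + 1.2224²) = 2.9638 (running 4.5356)
  edge 3→4: √(-2.1548² + -1.0516²) = 2.3977 (running 6.9334)
  edge 4→5: √(-1.4344² + -2.5386²) = 2.9158 (running 9.8492)
  edge 5→6: √(0.4410² + -2.3072²) = 2.3490 (running 12.1982)
  edge 6→7: √(2.3603² + -1.1695²) = 2.6342 (running 14.8323)
  edge 7→8: √(2.3439² + 1.7305²) = 2.9135 (running 17.7458)
  edge 8→1: √(1.4410² + 2.5705²) = 2.9469 (running 20.6927)
Perimeter = 20.6927

Perimeter at t=0.738: 20.6927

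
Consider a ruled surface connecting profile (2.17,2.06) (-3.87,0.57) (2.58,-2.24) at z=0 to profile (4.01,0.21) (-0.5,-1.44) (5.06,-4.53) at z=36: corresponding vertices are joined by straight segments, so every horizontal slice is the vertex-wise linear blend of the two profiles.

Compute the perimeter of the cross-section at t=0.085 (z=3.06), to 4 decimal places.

Perimeter at t=0.085: 17.4363

Cross-section at t=0.085: each vertex is (1-t)·p0[i] + t·p1[i].
  v1: (1-0.085)·(2.17,2.06) + 0.085·(4.01,0.21) = (2.3264,1.9027)
  v2: (1-0.085)·(-3.87,0.57) + 0.085·(-0.5,-1.44) = (-3.5836,0.3991)
  v3: (1-0.085)·(2.58,-2.24) + 0.085·(5.06,-4.53) = (2.7908,-2.4347)
Perimeter = Σ |v_{i+1} − v_i|:
  edge 1→2: √(-5.9100² + -1.5036²) = 6.0982 (running 6.0982)
  edge 2→3: √(6.3743² + -2.8338²) = 6.9759 (running 13.0741)
  edge 3→1: √(-0.4644² + 4.3374²) = 4.3622 (running 17.4363)
Perimeter = 17.4363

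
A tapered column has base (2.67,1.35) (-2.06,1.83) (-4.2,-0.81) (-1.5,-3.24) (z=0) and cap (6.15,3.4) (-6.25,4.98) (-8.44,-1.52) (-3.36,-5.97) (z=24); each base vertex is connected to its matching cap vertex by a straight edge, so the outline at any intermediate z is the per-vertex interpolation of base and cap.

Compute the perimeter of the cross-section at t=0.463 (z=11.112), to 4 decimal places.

Cross-section at t=0.463: each vertex is (1-t)·p0[i] + t·p1[i].
  v1: (1-0.463)·(2.67,1.35) + 0.463·(6.15,3.4) = (4.2812,2.2992)
  v2: (1-0.463)·(-2.06,1.83) + 0.463·(-6.25,4.98) = (-4.0000,3.2885)
  v3: (1-0.463)·(-4.2,-0.81) + 0.463·(-8.44,-1.52) = (-6.1631,-1.1387)
  v4: (1-0.463)·(-1.5,-3.24) + 0.463·(-3.36,-5.97) = (-2.3612,-4.5040)
Perimeter = Σ |v_{i+1} − v_i|:
  edge 1→2: √(-8.2812² + 0.9893²) = 8.3401 (running 8.3401)
  edge 2→3: √(-2.1631² + -4.4272²) = 4.9274 (running 13.2675)
  edge 3→4: √(3.8019² + -3.3653²) = 5.0774 (running 18.3449)
  edge 4→1: √(6.6424² + 6.8031²) = 9.5081 (running 27.8530)
Perimeter = 27.8530

Perimeter at t=0.463: 27.8530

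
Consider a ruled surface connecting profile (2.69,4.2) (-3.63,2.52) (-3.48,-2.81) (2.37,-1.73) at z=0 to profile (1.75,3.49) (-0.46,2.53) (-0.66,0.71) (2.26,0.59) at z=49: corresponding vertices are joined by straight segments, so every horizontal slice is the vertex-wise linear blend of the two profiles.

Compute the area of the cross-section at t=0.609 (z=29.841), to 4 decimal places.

Cross-section at t=0.609: each vertex is (1-t)·p0[i] + t·p1[i].
  v1: (1-0.609)·(2.69,4.2) + 0.609·(1.75,3.49) = (2.1175,3.7676)
  v2: (1-0.609)·(-3.63,2.52) + 0.609·(-0.46,2.53) = (-1.6995,2.5261)
  v3: (1-0.609)·(-3.48,-2.81) + 0.609·(-0.66,0.71) = (-1.7626,-0.6663)
  v4: (1-0.609)·(2.37,-1.73) + 0.609·(2.26,0.59) = (2.3030,-0.3171)
Shoelace sum Σ(x_i·y_{i+1} − x_{i+1}·y_i):
  i=1: 2.1175·2.5261 − -1.6995·3.7676 = +11.7520 (running +11.7520)
  i=2: -1.6995·-0.6663 − -1.7626·2.5261 = +5.5849 (running +17.3370)
  i=3: -1.7626·-0.3171 − 2.3030·-0.6663 = +2.0935 (running +19.4305)
  i=4: 2.3030·3.7676 − 2.1175·-0.3171 = +9.3484 (running +28.7788)
Area = |Σ|/2 = |28.7788|/2 = 14.3894

Area at t=0.609: 14.3894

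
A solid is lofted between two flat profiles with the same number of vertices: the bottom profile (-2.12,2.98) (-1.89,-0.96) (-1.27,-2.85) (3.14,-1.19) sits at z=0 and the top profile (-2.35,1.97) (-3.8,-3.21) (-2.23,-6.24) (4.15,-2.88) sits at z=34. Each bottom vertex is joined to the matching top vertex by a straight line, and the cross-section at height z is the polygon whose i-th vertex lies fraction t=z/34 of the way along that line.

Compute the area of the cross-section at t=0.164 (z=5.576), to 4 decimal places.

Area at t=0.164: 17.0831

Cross-section at t=0.164: each vertex is (1-t)·p0[i] + t·p1[i].
  v1: (1-0.164)·(-2.12,2.98) + 0.164·(-2.35,1.97) = (-2.1577,2.8144)
  v2: (1-0.164)·(-1.89,-0.96) + 0.164·(-3.8,-3.21) = (-2.2032,-1.3290)
  v3: (1-0.164)·(-1.27,-2.85) + 0.164·(-2.23,-6.24) = (-1.4274,-3.4060)
  v4: (1-0.164)·(3.14,-1.19) + 0.164·(4.15,-2.88) = (3.3056,-1.4672)
Shoelace sum Σ(x_i·y_{i+1} − x_{i+1}·y_i):
  i=1: -2.1577·-1.3290 − -2.2032·2.8144 = +9.0683 (running +9.0683)
  i=2: -2.2032·-3.4060 − -1.4274·-1.3290 = +5.6071 (running +14.6754)
  i=3: -1.4274·-1.4672 − 3.3056·-3.4060 = +13.3532 (running +28.0286)
  i=4: 3.3056·2.8144 − -2.1577·-1.4672 = +6.1375 (running +34.1661)
Area = |Σ|/2 = |34.1661|/2 = 17.0831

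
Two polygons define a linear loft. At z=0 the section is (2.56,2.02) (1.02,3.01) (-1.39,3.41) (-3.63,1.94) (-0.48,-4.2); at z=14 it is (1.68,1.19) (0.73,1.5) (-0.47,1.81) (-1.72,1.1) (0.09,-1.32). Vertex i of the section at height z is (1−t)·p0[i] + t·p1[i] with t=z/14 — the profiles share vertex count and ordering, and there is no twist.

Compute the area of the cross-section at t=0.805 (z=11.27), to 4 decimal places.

Area at t=0.805: 8.0662

Cross-section at t=0.805: each vertex is (1-t)·p0[i] + t·p1[i].
  v1: (1-0.805)·(2.56,2.02) + 0.805·(1.68,1.19) = (1.8516,1.3518)
  v2: (1-0.805)·(1.02,3.01) + 0.805·(0.73,1.5) = (0.7865,1.7944)
  v3: (1-0.805)·(-1.39,3.41) + 0.805·(-0.47,1.81) = (-0.6494,2.1220)
  v4: (1-0.805)·(-3.63,1.94) + 0.805·(-1.72,1.1) = (-2.0924,1.2638)
  v5: (1-0.805)·(-0.48,-4.2) + 0.805·(0.09,-1.32) = (-0.0211,-1.8816)
Shoelace sum Σ(x_i·y_{i+1} − x_{i+1}·y_i):
  i=1: 1.8516·1.7944 − 0.7865·1.3518 = +2.2593 (running +2.2593)
  i=2: 0.7865·2.1220 − -0.6494·1.7944 = +2.8344 (running +5.0937)
  i=3: -0.6494·1.2638 − -2.0924·2.1220 = +3.6195 (running +8.7131)
  i=4: -2.0924·-1.8816 − -0.0211·1.2638 = +3.9639 (running +12.6770)
  i=5: -0.0211·1.3518 − 1.8516·-1.8816 = +3.4554 (running +16.1324)
Area = |Σ|/2 = |16.1324|/2 = 8.0662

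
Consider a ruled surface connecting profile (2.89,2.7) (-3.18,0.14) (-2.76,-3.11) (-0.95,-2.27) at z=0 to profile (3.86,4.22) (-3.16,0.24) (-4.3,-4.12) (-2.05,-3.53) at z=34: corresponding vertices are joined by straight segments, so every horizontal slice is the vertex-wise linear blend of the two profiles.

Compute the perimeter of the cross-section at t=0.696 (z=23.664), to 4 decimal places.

Cross-section at t=0.696: each vertex is (1-t)·p0[i] + t·p1[i].
  v1: (1-0.696)·(2.89,2.7) + 0.696·(3.86,4.22) = (3.5651,3.7579)
  v2: (1-0.696)·(-3.18,0.14) + 0.696·(-3.16,0.24) = (-3.1661,0.2096)
  v3: (1-0.696)·(-2.76,-3.11) + 0.696·(-4.3,-4.12) = (-3.8318,-3.8130)
  v4: (1-0.696)·(-0.95,-2.27) + 0.696·(-2.05,-3.53) = (-1.7156,-3.1470)
Perimeter = Σ |v_{i+1} − v_i|:
  edge 1→2: √(-6.7312² + -3.5483²) = 7.6092 (running 7.6092)
  edge 2→3: √(-0.6658² + -4.0226²) = 4.0773 (running 11.6865)
  edge 3→4: √(2.1162² + 0.6660²) = 2.2186 (running 13.9050)
  edge 4→1: √(5.2807² + 6.9049²) = 8.6927 (running 22.5977)
Perimeter = 22.5977

Perimeter at t=0.696: 22.5977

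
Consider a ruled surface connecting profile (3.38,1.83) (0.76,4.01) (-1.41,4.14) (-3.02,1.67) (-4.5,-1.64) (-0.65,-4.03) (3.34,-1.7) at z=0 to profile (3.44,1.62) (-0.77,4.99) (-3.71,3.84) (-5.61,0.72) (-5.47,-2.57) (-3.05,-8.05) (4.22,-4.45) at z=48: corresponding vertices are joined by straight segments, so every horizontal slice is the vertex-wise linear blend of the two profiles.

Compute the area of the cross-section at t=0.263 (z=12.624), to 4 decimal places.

Cross-section at t=0.263: each vertex is (1-t)·p0[i] + t·p1[i].
  v1: (1-0.263)·(3.38,1.83) + 0.263·(3.44,1.62) = (3.3958,1.7748)
  v2: (1-0.263)·(0.76,4.01) + 0.263·(-0.77,4.99) = (0.3576,4.2677)
  v3: (1-0.263)·(-1.41,4.14) + 0.263·(-3.71,3.84) = (-2.0149,4.0611)
  v4: (1-0.263)·(-3.02,1.67) + 0.263·(-5.61,0.72) = (-3.7012,1.4201)
  v5: (1-0.263)·(-4.5,-1.64) + 0.263·(-5.47,-2.57) = (-4.7551,-1.8846)
  v6: (1-0.263)·(-0.65,-4.03) + 0.263·(-3.05,-8.05) = (-1.2812,-5.0873)
  v7: (1-0.263)·(3.34,-1.7) + 0.263·(4.22,-4.45) = (3.5714,-2.4232)
Shoelace sum Σ(x_i·y_{i+1} − x_{i+1}·y_i):
  i=1: 3.3958·4.2677 − 0.3576·1.7748 = +13.8576 (running +13.8576)
  i=2: 0.3576·4.0611 − -2.0149·4.2677 = +10.0514 (running +23.9090)
  i=3: -2.0149·1.4201 − -3.7012·4.0611 = +12.1694 (running +36.0784)
  i=4: -3.7012·-1.8846 − -4.7551·1.4201 = +13.7282 (running +49.8065)
  i=5: -4.7551·-5.0873 − -1.2812·-1.8846 = +21.7759 (running +71.5825)
  i=6: -1.2812·-2.4232 − 3.5714·-5.0873 = +21.2735 (running +92.8560)
  i=7: 3.5714·1.7748 − 3.3958·-2.4232 = +14.5673 (running +107.4233)
Area = |Σ|/2 = |107.4233|/2 = 53.7116

Area at t=0.263: 53.7116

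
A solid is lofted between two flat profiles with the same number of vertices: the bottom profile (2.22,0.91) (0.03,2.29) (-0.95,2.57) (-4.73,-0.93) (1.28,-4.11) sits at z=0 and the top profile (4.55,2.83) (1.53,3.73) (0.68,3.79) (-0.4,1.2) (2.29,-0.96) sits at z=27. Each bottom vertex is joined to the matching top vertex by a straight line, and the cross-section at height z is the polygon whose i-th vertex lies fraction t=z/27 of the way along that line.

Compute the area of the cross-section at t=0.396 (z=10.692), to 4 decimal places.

Cross-section at t=0.396: each vertex is (1-t)·p0[i] + t·p1[i].
  v1: (1-0.396)·(2.22,0.91) + 0.396·(4.55,2.83) = (3.1427,1.6703)
  v2: (1-0.396)·(0.03,2.29) + 0.396·(1.53,3.73) = (0.6240,2.8602)
  v3: (1-0.396)·(-0.95,2.57) + 0.396·(0.68,3.79) = (-0.3045,3.0531)
  v4: (1-0.396)·(-4.73,-0.93) + 0.396·(-0.4,1.2) = (-3.0153,-0.0865)
  v5: (1-0.396)·(1.28,-4.11) + 0.396·(2.29,-0.96) = (1.6800,-2.8626)
Shoelace sum Σ(x_i·y_{i+1} − x_{i+1}·y_i):
  i=1: 3.1427·2.8602 − 0.6240·1.6703 = +7.9465 (running +7.9465)
  i=2: 0.6240·3.0531 − -0.3045·2.8602 = +2.7761 (running +10.7227)
  i=3: -0.3045·-0.0865 − -3.0153·3.0531 = +9.2325 (running +19.9552)
  i=4: -3.0153·-2.8626 − 1.6800·-0.0865 = +8.7770 (running +28.7322)
  i=5: 1.6800·1.6703 − 3.1427·-2.8626 = +11.8023 (running +40.5345)
Area = |Σ|/2 = |40.5345|/2 = 20.2672

Area at t=0.396: 20.2672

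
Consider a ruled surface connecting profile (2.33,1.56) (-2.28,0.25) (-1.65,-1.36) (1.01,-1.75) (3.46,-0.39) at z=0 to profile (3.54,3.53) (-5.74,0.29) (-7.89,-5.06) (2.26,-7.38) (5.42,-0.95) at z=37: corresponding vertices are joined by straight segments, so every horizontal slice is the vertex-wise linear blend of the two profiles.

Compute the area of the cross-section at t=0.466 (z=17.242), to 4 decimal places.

Area at t=0.466: 39.6547

Cross-section at t=0.466: each vertex is (1-t)·p0[i] + t·p1[i].
  v1: (1-0.466)·(2.33,1.56) + 0.466·(3.54,3.53) = (2.8939,2.4780)
  v2: (1-0.466)·(-2.28,0.25) + 0.466·(-5.74,0.29) = (-3.8924,0.2686)
  v3: (1-0.466)·(-1.65,-1.36) + 0.466·(-7.89,-5.06) = (-4.5578,-3.0842)
  v4: (1-0.466)·(1.01,-1.75) + 0.466·(2.26,-7.38) = (1.5925,-4.3736)
  v5: (1-0.466)·(3.46,-0.39) + 0.466·(5.42,-0.95) = (4.3734,-0.6510)
Shoelace sum Σ(x_i·y_{i+1} − x_{i+1}·y_i):
  i=1: 2.8939·0.2686 − -3.8924·2.4780 = +10.4228 (running +10.4228)
  i=2: -3.8924·-3.0842 − -4.5578·0.2686 = +13.2292 (running +23.6520)
  i=3: -4.5578·-4.3736 − 1.5925·-3.0842 = +24.8457 (running +48.4977)
  i=4: 1.5925·-0.6510 − 4.3734·-4.3736 = +18.0906 (running +66.5882)
  i=5: 4.3734·2.4780 − 2.8939·-0.6510 = +12.7211 (running +79.3093)
Area = |Σ|/2 = |79.3093|/2 = 39.6547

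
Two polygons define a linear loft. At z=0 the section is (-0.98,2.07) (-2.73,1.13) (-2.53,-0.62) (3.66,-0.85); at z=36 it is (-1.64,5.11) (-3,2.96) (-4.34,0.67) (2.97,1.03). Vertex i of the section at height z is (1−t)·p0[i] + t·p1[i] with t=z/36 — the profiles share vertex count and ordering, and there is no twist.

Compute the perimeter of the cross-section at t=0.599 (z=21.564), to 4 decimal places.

Perimeter at t=0.599: 17.1773

Cross-section at t=0.599: each vertex is (1-t)·p0[i] + t·p1[i].
  v1: (1-0.599)·(-0.98,2.07) + 0.599·(-1.64,5.11) = (-1.3753,3.8910)
  v2: (1-0.599)·(-2.73,1.13) + 0.599·(-3,2.96) = (-2.8917,2.2262)
  v3: (1-0.599)·(-2.53,-0.62) + 0.599·(-4.34,0.67) = (-3.6142,0.1527)
  v4: (1-0.599)·(3.66,-0.85) + 0.599·(2.97,1.03) = (3.2467,0.2761)
Perimeter = Σ |v_{i+1} − v_i|:
  edge 1→2: √(-1.5164² + -1.6648²) = 2.2519 (running 2.2519)
  edge 2→3: √(-0.7225² + -2.0735²) = 2.1957 (running 4.4476)
  edge 3→4: √(6.8609² + 0.1234²) = 6.8620 (running 11.3096)
  edge 4→1: √(-4.6220² + 3.6148²) = 5.8677 (running 17.1773)
Perimeter = 17.1773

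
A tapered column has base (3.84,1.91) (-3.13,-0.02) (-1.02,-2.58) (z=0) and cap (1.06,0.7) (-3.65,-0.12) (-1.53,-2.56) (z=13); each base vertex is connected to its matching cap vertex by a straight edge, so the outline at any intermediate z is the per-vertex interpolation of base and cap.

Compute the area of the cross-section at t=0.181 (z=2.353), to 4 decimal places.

Area at t=0.181: 10.1525

Cross-section at t=0.181: each vertex is (1-t)·p0[i] + t·p1[i].
  v1: (1-0.181)·(3.84,1.91) + 0.181·(1.06,0.7) = (3.3368,1.6910)
  v2: (1-0.181)·(-3.13,-0.02) + 0.181·(-3.65,-0.12) = (-3.2241,-0.0381)
  v3: (1-0.181)·(-1.02,-2.58) + 0.181·(-1.53,-2.56) = (-1.1123,-2.5764)
Shoelace sum Σ(x_i·y_{i+1} − x_{i+1}·y_i):
  i=1: 3.3368·-0.0381 − -3.2241·1.6910 = +5.3248 (running +5.3248)
  i=2: -3.2241·-2.5764 − -1.1123·-0.0381 = +8.2642 (running +13.5890)
  i=3: -1.1123·1.6910 − 3.3368·-2.5764 = +6.7160 (running +20.3050)
Area = |Σ|/2 = |20.3050|/2 = 10.1525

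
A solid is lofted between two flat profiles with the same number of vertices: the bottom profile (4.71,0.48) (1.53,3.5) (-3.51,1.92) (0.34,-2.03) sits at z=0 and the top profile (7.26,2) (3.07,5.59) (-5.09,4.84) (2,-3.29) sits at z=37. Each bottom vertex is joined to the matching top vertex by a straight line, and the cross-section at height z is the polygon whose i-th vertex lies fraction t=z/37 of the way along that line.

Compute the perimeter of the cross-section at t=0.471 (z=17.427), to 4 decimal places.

Cross-section at t=0.471: each vertex is (1-t)·p0[i] + t·p1[i].
  v1: (1-0.471)·(4.71,0.48) + 0.471·(7.26,2) = (5.9110,1.1959)
  v2: (1-0.471)·(1.53,3.5) + 0.471·(3.07,5.59) = (2.2553,4.4844)
  v3: (1-0.471)·(-3.51,1.92) + 0.471·(-5.09,4.84) = (-4.2542,3.2953)
  v4: (1-0.471)·(0.34,-2.03) + 0.471·(2,-3.29) = (1.1219,-2.6235)
Perimeter = Σ |v_{i+1} − v_i|:
  edge 1→2: √(-3.6557² + 3.2885²) = 4.9171 (running 4.9171)
  edge 2→3: √(-6.5095² + -1.1891²) = 6.6172 (running 11.5344)
  edge 3→4: √(5.3760² + -5.9188²) = 7.9959 (running 19.5302)
  edge 4→1: √(4.7892² + 3.8194²) = 6.1257 (running 25.6559)
Perimeter = 25.6559

Perimeter at t=0.471: 25.6559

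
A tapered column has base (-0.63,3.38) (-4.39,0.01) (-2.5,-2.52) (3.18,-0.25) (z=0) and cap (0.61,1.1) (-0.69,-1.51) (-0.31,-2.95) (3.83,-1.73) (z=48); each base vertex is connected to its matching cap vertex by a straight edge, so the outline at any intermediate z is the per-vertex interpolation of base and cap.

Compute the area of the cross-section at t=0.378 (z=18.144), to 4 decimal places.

Cross-section at t=0.378: each vertex is (1-t)·p0[i] + t·p1[i].
  v1: (1-0.378)·(-0.63,3.38) + 0.378·(0.61,1.1) = (-0.1613,2.5182)
  v2: (1-0.378)·(-4.39,0.01) + 0.378·(-0.69,-1.51) = (-2.9914,-0.5646)
  v3: (1-0.378)·(-2.5,-2.52) + 0.378·(-0.31,-2.95) = (-1.6722,-2.6825)
  v4: (1-0.378)·(3.18,-0.25) + 0.378·(3.83,-1.73) = (3.4257,-0.8094)
Shoelace sum Σ(x_i·y_{i+1} − x_{i+1}·y_i):
  i=1: -0.1613·-0.5646 − -2.9914·2.5182 = +7.6239 (running +7.6239)
  i=2: -2.9914·-2.6825 − -1.6722·-0.5646 = +7.0805 (running +14.7044)
  i=3: -1.6722·-0.8094 − 3.4257·-2.6825 = +10.5431 (running +25.2475)
  i=4: 3.4257·2.5182 − -0.1613·-0.8094 = +8.4959 (running +33.7434)
Area = |Σ|/2 = |33.7434|/2 = 16.8717

Area at t=0.378: 16.8717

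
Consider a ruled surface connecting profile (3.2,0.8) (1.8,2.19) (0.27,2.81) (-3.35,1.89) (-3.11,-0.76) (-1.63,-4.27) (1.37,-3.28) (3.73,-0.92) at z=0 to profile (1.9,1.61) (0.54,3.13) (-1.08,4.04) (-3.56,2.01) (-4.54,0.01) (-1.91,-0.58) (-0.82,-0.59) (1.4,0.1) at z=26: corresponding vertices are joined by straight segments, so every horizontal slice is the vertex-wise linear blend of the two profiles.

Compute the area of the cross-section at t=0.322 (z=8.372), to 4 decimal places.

Cross-section at t=0.322: each vertex is (1-t)·p0[i] + t·p1[i].
  v1: (1-0.322)·(3.2,0.8) + 0.322·(1.9,1.61) = (2.7814,1.0608)
  v2: (1-0.322)·(1.8,2.19) + 0.322·(0.54,3.13) = (1.3943,2.4927)
  v3: (1-0.322)·(0.27,2.81) + 0.322·(-1.08,4.04) = (-0.1647,3.2061)
  v4: (1-0.322)·(-3.35,1.89) + 0.322·(-3.56,2.01) = (-3.4176,1.9286)
  v5: (1-0.322)·(-3.11,-0.76) + 0.322·(-4.54,0.01) = (-3.5705,-0.5121)
  v6: (1-0.322)·(-1.63,-4.27) + 0.322·(-1.91,-0.58) = (-1.7202,-3.0818)
  v7: (1-0.322)·(1.37,-3.28) + 0.322·(-0.82,-0.59) = (0.6648,-2.4138)
  v8: (1-0.322)·(3.73,-0.92) + 0.322·(1.4,0.1) = (2.9797,-0.5916)
Shoelace sum Σ(x_i·y_{i+1} − x_{i+1}·y_i):
  i=1: 2.7814·2.4927 − 1.3943·1.0608 = +5.4541 (running +5.4541)
  i=2: 1.3943·3.2061 − -0.1647·2.4927 = +4.8807 (running +10.3347)
  i=3: -0.1647·1.9286 − -3.4176·3.2061 = +10.6394 (running +20.9742)
  i=4: -3.4176·-0.5121 − -3.5705·1.9286 = +8.6362 (running +29.6104)
  i=5: -3.5705·-3.0818 − -1.7202·-0.5121 = +10.1227 (running +39.7330)
  i=6: -1.7202·-2.4138 − 0.6648·-3.0818 = +6.2010 (running +45.9341)
  i=7: 0.6648·-0.5916 − 2.9797·-2.4138 = +6.7993 (running +52.7333)
  i=8: 2.9797·1.0608 − 2.7814·-0.5916 = +4.8063 (running +57.5397)
Area = |Σ|/2 = |57.5397|/2 = 28.7698

Area at t=0.322: 28.7698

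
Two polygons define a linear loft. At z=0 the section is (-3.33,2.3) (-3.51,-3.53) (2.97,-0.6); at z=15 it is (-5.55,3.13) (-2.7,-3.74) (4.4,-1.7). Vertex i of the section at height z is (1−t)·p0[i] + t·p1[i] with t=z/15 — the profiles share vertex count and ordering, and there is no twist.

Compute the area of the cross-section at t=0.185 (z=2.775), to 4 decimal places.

Area at t=0.185: 20.3841

Cross-section at t=0.185: each vertex is (1-t)·p0[i] + t·p1[i].
  v1: (1-0.185)·(-3.33,2.3) + 0.185·(-5.55,3.13) = (-3.7407,2.4535)
  v2: (1-0.185)·(-3.51,-3.53) + 0.185·(-2.7,-3.74) = (-3.3601,-3.5688)
  v3: (1-0.185)·(2.97,-0.6) + 0.185·(4.4,-1.7) = (3.2346,-0.8035)
Shoelace sum Σ(x_i·y_{i+1} − x_{i+1}·y_i):
  i=1: -3.7407·-3.5688 − -3.3601·2.4535 = +21.5943 (running +21.5943)
  i=2: -3.3601·-0.8035 − 3.2346·-3.5688 = +14.2435 (running +35.8378)
  i=3: 3.2346·2.4535 − -3.7407·-0.8035 = +4.9305 (running +40.7683)
Area = |Σ|/2 = |40.7683|/2 = 20.3841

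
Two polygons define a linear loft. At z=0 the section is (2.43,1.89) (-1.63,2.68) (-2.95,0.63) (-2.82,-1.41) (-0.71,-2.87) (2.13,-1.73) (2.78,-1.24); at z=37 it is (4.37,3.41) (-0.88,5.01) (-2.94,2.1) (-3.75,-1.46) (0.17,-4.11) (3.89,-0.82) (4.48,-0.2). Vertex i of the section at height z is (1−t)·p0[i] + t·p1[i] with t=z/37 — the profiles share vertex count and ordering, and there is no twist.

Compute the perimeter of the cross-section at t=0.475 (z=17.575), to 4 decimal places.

Cross-section at t=0.475: each vertex is (1-t)·p0[i] + t·p1[i].
  v1: (1-0.475)·(2.43,1.89) + 0.475·(4.37,3.41) = (3.3515,2.6120)
  v2: (1-0.475)·(-1.63,2.68) + 0.475·(-0.88,5.01) = (-1.2737,3.7867)
  v3: (1-0.475)·(-2.95,0.63) + 0.475·(-2.94,2.1) = (-2.9452,1.3282)
  v4: (1-0.475)·(-2.82,-1.41) + 0.475·(-3.75,-1.46) = (-3.2618,-1.4337)
  v5: (1-0.475)·(-0.71,-2.87) + 0.475·(0.17,-4.11) = (-0.2920,-3.4590)
  v6: (1-0.475)·(2.13,-1.73) + 0.475·(3.89,-0.82) = (2.9660,-1.2977)
  v7: (1-0.475)·(2.78,-1.24) + 0.475·(4.48,-0.2) = (3.5875,-0.7460)
Perimeter = Σ |v_{i+1} − v_i|:
  edge 1→2: √(-4.6252² + 1.1747²) = 4.7721 (running 4.7721)
  edge 2→3: √(-1.6715² + -2.4585²) = 2.9729 (running 7.7450)
  edge 3→4: √(-0.3165² + -2.7620²) = 2.7801 (running 10.5251)
  edge 4→5: √(2.9698² + -2.0253²) = 3.5946 (running 14.1197)
  edge 5→6: √(3.2580² + 2.1612²) = 3.9097 (running 18.0293)
  edge 6→7: √(0.6215² + 0.5517²) = 0.8311 (running 18.8604)
  edge 7→1: √(-0.2360² + 3.3580²) = 3.3663 (running 22.2267)
Perimeter = 22.2267

Perimeter at t=0.475: 22.2267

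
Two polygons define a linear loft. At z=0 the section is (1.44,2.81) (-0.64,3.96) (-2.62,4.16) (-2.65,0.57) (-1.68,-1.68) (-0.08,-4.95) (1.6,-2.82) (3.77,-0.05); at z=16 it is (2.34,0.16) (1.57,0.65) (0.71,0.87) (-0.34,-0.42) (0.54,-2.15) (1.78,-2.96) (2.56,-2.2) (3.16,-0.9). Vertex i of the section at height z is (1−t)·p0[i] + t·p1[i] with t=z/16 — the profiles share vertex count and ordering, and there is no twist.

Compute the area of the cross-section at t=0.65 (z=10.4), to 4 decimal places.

Area at t=0.65: 15.0310

Cross-section at t=0.65: each vertex is (1-t)·p0[i] + t·p1[i].
  v1: (1-0.65)·(1.44,2.81) + 0.65·(2.34,0.16) = (2.0250,1.0875)
  v2: (1-0.65)·(-0.64,3.96) + 0.65·(1.57,0.65) = (0.7965,1.8085)
  v3: (1-0.65)·(-2.62,4.16) + 0.65·(0.71,0.87) = (-0.4555,2.0215)
  v4: (1-0.65)·(-2.65,0.57) + 0.65·(-0.34,-0.42) = (-1.1485,-0.0735)
  v5: (1-0.65)·(-1.68,-1.68) + 0.65·(0.54,-2.15) = (-0.2370,-1.9855)
  v6: (1-0.65)·(-0.08,-4.95) + 0.65·(1.78,-2.96) = (1.1290,-3.6565)
  v7: (1-0.65)·(1.6,-2.82) + 0.65·(2.56,-2.2) = (2.2240,-2.4170)
  v8: (1-0.65)·(3.77,-0.05) + 0.65·(3.16,-0.9) = (3.3735,-0.6025)
Shoelace sum Σ(x_i·y_{i+1} − x_{i+1}·y_i):
  i=1: 2.0250·1.8085 − 0.7965·1.0875 = +2.7960 (running +2.7960)
  i=2: 0.7965·2.0215 − -0.4555·1.8085 = +2.4339 (running +5.2299)
  i=3: -0.4555·-0.0735 − -1.1485·2.0215 = +2.3552 (running +7.5851)
  i=4: -1.1485·-1.9855 − -0.2370·-0.0735 = +2.2629 (running +9.8480)
  i=5: -0.2370·-3.6565 − 1.1290·-1.9855 = +3.1082 (running +12.9562)
  i=6: 1.1290·-2.4170 − 2.2240·-3.6565 = +5.4033 (running +18.3595)
  i=7: 2.2240·-0.6025 − 3.3735·-2.4170 = +6.8138 (running +25.1733)
  i=8: 3.3735·1.0875 − 2.0250·-0.6025 = +4.8887 (running +30.0620)
Area = |Σ|/2 = |30.0620|/2 = 15.0310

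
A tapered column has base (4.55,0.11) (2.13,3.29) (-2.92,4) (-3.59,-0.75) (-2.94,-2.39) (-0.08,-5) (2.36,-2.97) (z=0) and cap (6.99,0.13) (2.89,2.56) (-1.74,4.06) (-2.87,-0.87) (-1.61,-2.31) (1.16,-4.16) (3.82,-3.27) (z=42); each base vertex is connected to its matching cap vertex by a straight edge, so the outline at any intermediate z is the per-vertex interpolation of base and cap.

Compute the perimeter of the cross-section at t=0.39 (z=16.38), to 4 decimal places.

Perimeter at t=0.39: 26.6436

Cross-section at t=0.39: each vertex is (1-t)·p0[i] + t·p1[i].
  v1: (1-0.39)·(4.55,0.11) + 0.39·(6.99,0.13) = (5.5016,0.1178)
  v2: (1-0.39)·(2.13,3.29) + 0.39·(2.89,2.56) = (2.4264,3.0053)
  v3: (1-0.39)·(-2.92,4) + 0.39·(-1.74,4.06) = (-2.4598,4.0234)
  v4: (1-0.39)·(-3.59,-0.75) + 0.39·(-2.87,-0.87) = (-3.3092,-0.7968)
  v5: (1-0.39)·(-2.94,-2.39) + 0.39·(-1.61,-2.31) = (-2.4213,-2.3588)
  v6: (1-0.39)·(-0.08,-5) + 0.39·(1.16,-4.16) = (0.4036,-4.6724)
  v7: (1-0.39)·(2.36,-2.97) + 0.39·(3.82,-3.27) = (2.9294,-3.0870)
Perimeter = Σ |v_{i+1} − v_i|:
  edge 1→2: √(-3.0752² + 2.8875²) = 4.2184 (running 4.2184)
  edge 2→3: √(-4.8862² + 1.0181²) = 4.9911 (running 9.2095)
  edge 3→4: √(-0.8494² + -4.8202²) = 4.8945 (running 14.1040)
  edge 4→5: √(0.8879² + -1.5620²) = 1.7967 (running 15.9007)
  edge 5→6: √(2.8249² + -2.3136²) = 3.6514 (running 19.5521)
  edge 6→7: √(2.5258² + 1.5854²) = 2.9821 (running 22.5342)
  edge 7→1: √(2.5722² + 3.2048²) = 4.1094 (running 26.6436)
Perimeter = 26.6436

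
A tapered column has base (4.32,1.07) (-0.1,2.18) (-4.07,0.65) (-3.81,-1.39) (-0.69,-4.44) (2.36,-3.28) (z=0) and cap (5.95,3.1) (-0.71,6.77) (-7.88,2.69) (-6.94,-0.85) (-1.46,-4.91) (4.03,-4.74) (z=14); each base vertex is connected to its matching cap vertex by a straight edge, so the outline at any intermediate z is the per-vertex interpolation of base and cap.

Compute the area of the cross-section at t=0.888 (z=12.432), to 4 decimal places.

Area at t=0.888: 99.5609

Cross-section at t=0.888: each vertex is (1-t)·p0[i] + t·p1[i].
  v1: (1-0.888)·(4.32,1.07) + 0.888·(5.95,3.1) = (5.7674,2.8726)
  v2: (1-0.888)·(-0.1,2.18) + 0.888·(-0.71,6.77) = (-0.6417,6.2559)
  v3: (1-0.888)·(-4.07,0.65) + 0.888·(-7.88,2.69) = (-7.4533,2.4615)
  v4: (1-0.888)·(-3.81,-1.39) + 0.888·(-6.94,-0.85) = (-6.5894,-0.9105)
  v5: (1-0.888)·(-0.69,-4.44) + 0.888·(-1.46,-4.91) = (-1.3738,-4.8574)
  v6: (1-0.888)·(2.36,-3.28) + 0.888·(4.03,-4.74) = (3.8430,-4.5765)
Shoelace sum Σ(x_i·y_{i+1} − x_{i+1}·y_i):
  i=1: 5.7674·6.2559 − -0.6417·2.8726 = +37.9240 (running +37.9240)
  i=2: -0.6417·2.4615 − -7.4533·6.2559 = +45.0476 (running +82.9716)
  i=3: -7.4533·-0.9105 − -6.5894·2.4615 = +23.0061 (running +105.9777)
  i=4: -6.5894·-4.8574 − -1.3738·-0.9105 = +30.7565 (running +136.7342)
  i=5: -1.3738·-4.5765 − 3.8430·-4.8574 = +24.9536 (running +161.6878)
  i=6: 3.8430·2.8726 − 5.7674·-4.5765 = +37.4340 (running +199.1218)
Area = |Σ|/2 = |199.1218|/2 = 99.5609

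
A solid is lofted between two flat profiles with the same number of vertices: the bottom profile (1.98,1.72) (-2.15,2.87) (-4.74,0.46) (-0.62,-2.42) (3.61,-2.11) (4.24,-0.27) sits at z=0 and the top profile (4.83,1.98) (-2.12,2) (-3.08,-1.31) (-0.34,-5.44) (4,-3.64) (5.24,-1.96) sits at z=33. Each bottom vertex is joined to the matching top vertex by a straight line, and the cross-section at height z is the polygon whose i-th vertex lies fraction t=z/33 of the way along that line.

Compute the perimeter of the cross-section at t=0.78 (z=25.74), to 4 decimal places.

Cross-section at t=0.78: each vertex is (1-t)·p0[i] + t·p1[i].
  v1: (1-0.78)·(1.98,1.72) + 0.78·(4.83,1.98) = (4.2030,1.9228)
  v2: (1-0.78)·(-2.15,2.87) + 0.78·(-2.12,2) = (-2.1266,2.1914)
  v3: (1-0.78)·(-4.74,0.46) + 0.78·(-3.08,-1.31) = (-3.4452,-0.9206)
  v4: (1-0.78)·(-0.62,-2.42) + 0.78·(-0.34,-5.44) = (-0.4016,-4.7756)
  v5: (1-0.78)·(3.61,-2.11) + 0.78·(4,-3.64) = (3.9142,-3.3034)
  v6: (1-0.78)·(4.24,-0.27) + 0.78·(5.24,-1.96) = (5.0200,-1.5882)
Perimeter = Σ |v_{i+1} − v_i|:
  edge 1→2: √(-6.3296² + 0.2686²) = 6.3353 (running 6.3353)
  edge 2→3: √(-1.3186² + -3.1120²) = 3.3798 (running 9.7151)
  edge 3→4: √(3.0436² + -3.8550²) = 4.9117 (running 14.6268)
  edge 4→5: √(4.3158² + 1.4722²) = 4.5600 (running 19.1868)
  edge 5→6: √(1.1058² + 1.7152²) = 2.0408 (running 21.2275)
  edge 6→1: √(-0.8170² + 3.5110²) = 3.6048 (running 24.8324)
Perimeter = 24.8324

Perimeter at t=0.78: 24.8324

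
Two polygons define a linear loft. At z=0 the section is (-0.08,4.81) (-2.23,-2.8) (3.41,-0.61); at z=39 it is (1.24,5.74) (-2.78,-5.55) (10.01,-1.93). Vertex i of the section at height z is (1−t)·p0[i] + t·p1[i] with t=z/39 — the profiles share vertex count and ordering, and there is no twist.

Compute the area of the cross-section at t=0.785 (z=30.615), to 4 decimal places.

Area at t=0.785: 53.0779

Cross-section at t=0.785: each vertex is (1-t)·p0[i] + t·p1[i].
  v1: (1-0.785)·(-0.08,4.81) + 0.785·(1.24,5.74) = (0.9562,5.5400)
  v2: (1-0.785)·(-2.23,-2.8) + 0.785·(-2.78,-5.55) = (-2.6618,-4.9588)
  v3: (1-0.785)·(3.41,-0.61) + 0.785·(10.01,-1.93) = (8.5910,-1.6462)
Shoelace sum Σ(x_i·y_{i+1} − x_{i+1}·y_i):
  i=1: 0.9562·-4.9588 − -2.6618·5.5400 = +10.0047 (running +10.0047)
  i=2: -2.6618·-1.6462 − 8.5910·-4.9588 = +46.9824 (running +56.9871)
  i=3: 8.5910·5.5400 − 0.9562·-1.6462 = +49.1687 (running +106.1557)
Area = |Σ|/2 = |106.1557|/2 = 53.0779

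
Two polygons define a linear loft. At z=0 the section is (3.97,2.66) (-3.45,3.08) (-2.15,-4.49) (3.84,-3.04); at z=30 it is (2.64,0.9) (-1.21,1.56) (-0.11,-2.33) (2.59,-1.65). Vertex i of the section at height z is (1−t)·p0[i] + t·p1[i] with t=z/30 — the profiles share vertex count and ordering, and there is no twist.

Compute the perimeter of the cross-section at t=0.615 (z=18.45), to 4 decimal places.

Cross-section at t=0.615: each vertex is (1-t)·p0[i] + t·p1[i].
  v1: (1-0.615)·(3.97,2.66) + 0.615·(2.64,0.9) = (3.1521,1.5776)
  v2: (1-0.615)·(-3.45,3.08) + 0.615·(-1.21,1.56) = (-2.0724,2.1452)
  v3: (1-0.615)·(-2.15,-4.49) + 0.615·(-0.11,-2.33) = (-0.8954,-3.1616)
  v4: (1-0.615)·(3.84,-3.04) + 0.615·(2.59,-1.65) = (3.0713,-2.1852)
Perimeter = Σ |v_{i+1} − v_i|:
  edge 1→2: √(-5.2245² + 0.5676²) = 5.2552 (running 5.2552)
  edge 2→3: √(1.1770² + -5.3068²) = 5.4358 (running 10.6909)
  edge 3→4: √(3.9667² + 0.9764²) = 4.0851 (running 14.7760)
  edge 4→1: √(0.0808² + 3.7628²) = 3.7636 (running 18.5396)
Perimeter = 18.5396

Perimeter at t=0.615: 18.5396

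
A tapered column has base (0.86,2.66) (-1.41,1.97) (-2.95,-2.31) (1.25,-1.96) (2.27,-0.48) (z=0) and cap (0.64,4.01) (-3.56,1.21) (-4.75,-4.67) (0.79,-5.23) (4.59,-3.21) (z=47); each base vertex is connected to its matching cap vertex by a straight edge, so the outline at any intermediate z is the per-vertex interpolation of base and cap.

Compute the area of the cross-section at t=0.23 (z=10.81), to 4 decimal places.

Cross-section at t=0.23: each vertex is (1-t)·p0[i] + t·p1[i].
  v1: (1-0.23)·(0.86,2.66) + 0.23·(0.64,4.01) = (0.8094,2.9705)
  v2: (1-0.23)·(-1.41,1.97) + 0.23·(-3.56,1.21) = (-1.9045,1.7952)
  v3: (1-0.23)·(-2.95,-2.31) + 0.23·(-4.75,-4.67) = (-3.3640,-2.8528)
  v4: (1-0.23)·(1.25,-1.96) + 0.23·(0.79,-5.23) = (1.1442,-2.7121)
  v5: (1-0.23)·(2.27,-0.48) + 0.23·(4.59,-3.21) = (2.8036,-1.1079)
Shoelace sum Σ(x_i·y_{i+1} − x_{i+1}·y_i):
  i=1: 0.8094·1.7952 − -1.9045·2.9705 = +7.1104 (running +7.1104)
  i=2: -1.9045·-2.8528 − -3.3640·1.7952 = +11.4722 (running +18.5826)
  i=3: -3.3640·-2.7121 − 1.1442·-2.8528 = +12.3877 (running +30.9702)
  i=4: 1.1442·-1.1079 − 2.8036·-2.7121 = +6.3360 (running +37.3062)
  i=5: 2.8036·2.9705 − 0.8094·-1.1079 = +9.2248 (running +46.5311)
Area = |Σ|/2 = |46.5311|/2 = 23.2655

Area at t=0.23: 23.2655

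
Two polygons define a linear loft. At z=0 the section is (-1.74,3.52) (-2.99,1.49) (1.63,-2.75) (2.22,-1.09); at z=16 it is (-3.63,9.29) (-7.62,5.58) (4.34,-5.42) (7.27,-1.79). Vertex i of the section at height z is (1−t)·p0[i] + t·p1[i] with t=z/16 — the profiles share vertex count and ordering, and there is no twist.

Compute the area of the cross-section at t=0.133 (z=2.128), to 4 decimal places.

Cross-section at t=0.133: each vertex is (1-t)·p0[i] + t·p1[i].
  v1: (1-0.133)·(-1.74,3.52) + 0.133·(-3.63,9.29) = (-1.9914,4.2874)
  v2: (1-0.133)·(-2.99,1.49) + 0.133·(-7.62,5.58) = (-3.6058,2.0340)
  v3: (1-0.133)·(1.63,-2.75) + 0.133·(4.34,-5.42) = (1.9904,-3.1051)
  v4: (1-0.133)·(2.22,-1.09) + 0.133·(7.27,-1.79) = (2.8917,-1.1831)
Shoelace sum Σ(x_i·y_{i+1} − x_{i+1}·y_i):
  i=1: -1.9914·2.0340 − -3.6058·4.2874 = +11.4091 (running +11.4091)
  i=2: -3.6058·-3.1051 − 1.9904·2.0340 = +7.1479 (running +18.5570)
  i=3: 1.9904·-1.1831 − 2.8917·-3.1051 = +6.6240 (running +25.1810)
  i=4: 2.8917·4.2874 − -1.9914·-1.1831 = +10.0417 (running +35.2227)
Area = |Σ|/2 = |35.2227|/2 = 17.6114

Area at t=0.133: 17.6114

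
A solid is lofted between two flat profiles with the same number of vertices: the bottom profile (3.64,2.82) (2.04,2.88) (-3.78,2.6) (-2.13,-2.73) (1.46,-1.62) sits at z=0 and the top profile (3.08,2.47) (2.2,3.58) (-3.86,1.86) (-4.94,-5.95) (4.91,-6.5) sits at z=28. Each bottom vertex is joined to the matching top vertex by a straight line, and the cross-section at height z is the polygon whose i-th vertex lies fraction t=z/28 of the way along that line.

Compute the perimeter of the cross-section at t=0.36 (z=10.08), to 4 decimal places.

Perimeter at t=0.36: 25.6104

Cross-section at t=0.36: each vertex is (1-t)·p0[i] + t·p1[i].
  v1: (1-0.36)·(3.64,2.82) + 0.36·(3.08,2.47) = (3.4384,2.6940)
  v2: (1-0.36)·(2.04,2.88) + 0.36·(2.2,3.58) = (2.0976,3.1320)
  v3: (1-0.36)·(-3.78,2.6) + 0.36·(-3.86,1.86) = (-3.8088,2.3336)
  v4: (1-0.36)·(-2.13,-2.73) + 0.36·(-4.94,-5.95) = (-3.1416,-3.8892)
  v5: (1-0.36)·(1.46,-1.62) + 0.36·(4.91,-6.5) = (2.7020,-3.3768)
Perimeter = Σ |v_{i+1} − v_i|:
  edge 1→2: √(-1.3408² + 0.4380²) = 1.4105 (running 1.4105)
  edge 2→3: √(-5.9064² + -0.7984²) = 5.9601 (running 7.3706)
  edge 3→4: √(0.6672² + -6.2228²) = 6.2585 (running 13.6291)
  edge 4→5: √(5.8436² + 0.5124²) = 5.8660 (running 19.4951)
  edge 5→1: √(0.7364² + 6.0708²) = 6.1153 (running 25.6104)
Perimeter = 25.6104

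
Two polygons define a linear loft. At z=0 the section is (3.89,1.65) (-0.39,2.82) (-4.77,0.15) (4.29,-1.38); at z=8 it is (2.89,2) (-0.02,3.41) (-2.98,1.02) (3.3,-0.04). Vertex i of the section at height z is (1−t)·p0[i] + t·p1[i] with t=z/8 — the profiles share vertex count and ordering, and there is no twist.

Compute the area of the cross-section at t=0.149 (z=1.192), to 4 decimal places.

Cross-section at t=0.149: each vertex is (1-t)·p0[i] + t·p1[i].
  v1: (1-0.149)·(3.89,1.65) + 0.149·(2.89,2) = (3.7410,1.7021)
  v2: (1-0.149)·(-0.39,2.82) + 0.149·(-0.02,3.41) = (-0.3349,2.9079)
  v3: (1-0.149)·(-4.77,0.15) + 0.149·(-2.98,1.02) = (-4.5033,0.2796)
  v4: (1-0.149)·(4.29,-1.38) + 0.149·(3.3,-0.04) = (4.1425,-1.1803)
Shoelace sum Σ(x_i·y_{i+1} − x_{i+1}·y_i):
  i=1: 3.7410·2.9079 − -0.3349·1.7021 = +11.4485 (running +11.4485)
  i=2: -0.3349·0.2796 − -4.5033·2.9079 = +13.0015 (running +24.4500)
  i=3: -4.5033·-1.1803 − 4.1425·0.2796 = +4.1570 (running +28.6071)
  i=4: 4.1425·1.7021 − 3.7410·-1.1803 = +11.4668 (running +40.0739)
Area = |Σ|/2 = |40.0739|/2 = 20.0369

Area at t=0.149: 20.0369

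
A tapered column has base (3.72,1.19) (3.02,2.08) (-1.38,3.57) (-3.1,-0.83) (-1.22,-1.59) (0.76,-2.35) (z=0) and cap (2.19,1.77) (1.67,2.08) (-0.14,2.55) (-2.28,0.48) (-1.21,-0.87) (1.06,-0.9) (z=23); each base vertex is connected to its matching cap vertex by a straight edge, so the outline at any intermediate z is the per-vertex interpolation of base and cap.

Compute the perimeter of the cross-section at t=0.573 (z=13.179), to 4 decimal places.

Cross-section at t=0.573: each vertex is (1-t)·p0[i] + t·p1[i].
  v1: (1-0.573)·(3.72,1.19) + 0.573·(2.19,1.77) = (2.8433,1.5223)
  v2: (1-0.573)·(3.02,2.08) + 0.573·(1.67,2.08) = (2.2465,2.0800)
  v3: (1-0.573)·(-1.38,3.57) + 0.573·(-0.14,2.55) = (-0.6695,2.9855)
  v4: (1-0.573)·(-3.1,-0.83) + 0.573·(-2.28,0.48) = (-2.6301,-0.0794)
  v5: (1-0.573)·(-1.22,-1.59) + 0.573·(-1.21,-0.87) = (-1.2143,-1.1774)
  v6: (1-0.573)·(0.76,-2.35) + 0.573·(1.06,-0.9) = (0.9319,-1.5192)
Perimeter = Σ |v_{i+1} − v_i|:
  edge 1→2: √(-0.5969² + 0.5577²) = 0.8168 (running 0.8168)
  edge 2→3: √(-2.9159² + 0.9055²) = 3.0533 (running 3.8701)
  edge 3→4: √(-1.9607² + -3.0649²) = 3.6384 (running 7.5085)
  edge 4→5: √(1.4159² + -1.0981²) = 1.7918 (running 9.3003)
  edge 5→6: √(2.1462² + -0.3417²) = 2.1732 (running 11.4735)
  edge 6→1: √(1.9114² + 3.0415²) = 3.5922 (running 15.0657)
Perimeter = 15.0657

Perimeter at t=0.573: 15.0657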